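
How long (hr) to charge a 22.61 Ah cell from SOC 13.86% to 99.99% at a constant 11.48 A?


Step 1: dSOC = 99.99% - 13.86% = 86.13%
Step 2: delta_Ah = 22.61 * 86.13 / 100 = 19.474 Ah
Step 3: t = 19.474 / 11.48 = 1.696 hr

1.696 hr


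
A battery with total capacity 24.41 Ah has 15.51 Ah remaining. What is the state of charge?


SOC% = 15.51 / 24.41 * 100 = 63.54%

63.54%


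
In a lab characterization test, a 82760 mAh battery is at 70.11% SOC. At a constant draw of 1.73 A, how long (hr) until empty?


Convert: C_total = 82760 mAh = 82.76 Ah
Step 1: remaining = SOC/100 * C_total = 70.11/100 * 82.76 = 58.023 Ah
Step 2: t = remaining / I = 58.023 / 1.73 = 33.54 hr

33.54 hr


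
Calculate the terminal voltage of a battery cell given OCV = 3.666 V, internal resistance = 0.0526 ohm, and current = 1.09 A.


IR drop = 1.09 * 0.0526 = 0.057334 V
V = 3.666 - 0.057334 = 3.609 V

3.609 V


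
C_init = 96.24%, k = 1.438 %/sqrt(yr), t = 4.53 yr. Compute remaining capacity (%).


sqrt(t) = sqrt(4.53) = 2.1284
C_final = 96.24 - 1.438 * 2.1284 = 93.18%

93.18%


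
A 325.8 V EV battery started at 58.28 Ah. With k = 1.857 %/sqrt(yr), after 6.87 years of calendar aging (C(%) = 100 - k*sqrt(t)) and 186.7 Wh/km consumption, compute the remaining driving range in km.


Step 1: capacity retention = 100 - 1.857 * sqrt(6.87) = 100 - 1.857 * 2.6211 = 95.133%
Step 2: C_now = 58.28 * 95.133/100 = 55.444 Ah
Step 3: E_pack = V * C_now = 325.8 * 55.444 = 18064 Wh
Step 4: range = E_pack / consumption = 18064 / 186.7 = 96.75 km

96.75 km


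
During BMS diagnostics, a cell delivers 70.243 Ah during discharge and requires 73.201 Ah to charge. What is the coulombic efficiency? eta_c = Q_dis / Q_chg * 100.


Coulombic efficiency = 70.243/73.201 * 100% = 95.96%

95.96%


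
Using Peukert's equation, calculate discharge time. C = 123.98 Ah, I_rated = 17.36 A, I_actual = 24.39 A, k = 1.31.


Step 1: t_rated = C / I_rated = 123.98 / 17.36 = 7.1417 hr
Step 2: ratio = 17.36 / 24.39 = 0.71177
Step 3: ratio^k = 0.71177^1.31 = 0.64057
Step 4: t = t_rated * ratio^k = 7.1417 * 0.64057 = 4.575 hr

4.575 hr


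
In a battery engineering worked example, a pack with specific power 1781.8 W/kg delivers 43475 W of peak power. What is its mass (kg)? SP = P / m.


m = P / SP = 43475 / 1781.8 = 24.40 kg

24.40 kg


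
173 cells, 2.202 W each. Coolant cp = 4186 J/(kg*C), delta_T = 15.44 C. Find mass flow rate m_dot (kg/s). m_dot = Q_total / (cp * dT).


Step 1: Total heat Q = 173 * 2.202 W = 380.95 W
Step 2: denom = cp * dT = 4186 * 15.44 = 64632
Step 3: m_dot = 380.95 / 64632 = 0.005894 kg/s

0.005894 kg/s


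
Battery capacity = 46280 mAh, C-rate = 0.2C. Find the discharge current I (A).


Convert: capacity = 46280 mAh = 46.28 Ah
I = C_rate * capacity = 0.2 * 46.28 = 9.256 A

9.256 A


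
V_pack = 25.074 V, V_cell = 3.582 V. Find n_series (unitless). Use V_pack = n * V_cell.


Rearranging: n = V_pack / V_cell = 25.074 / 3.582 = 7 cells

7


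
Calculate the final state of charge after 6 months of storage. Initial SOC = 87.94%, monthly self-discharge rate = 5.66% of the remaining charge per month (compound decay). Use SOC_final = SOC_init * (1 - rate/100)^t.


decay = (1 - 5.66/100)^6 = 0.70498
SOC_final = 87.94 * 0.70498 = 62.00%

62.00%


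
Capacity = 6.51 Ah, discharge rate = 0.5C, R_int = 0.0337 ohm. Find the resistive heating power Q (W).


Step 1: I = C_rate * capacity = 0.5 * 6.51 = 3.255 A
Step 2: Q = I^2 * R = 3.255^2 * 0.0337 = 10.595 * 0.0337 = 0.3571 W

0.3571 W


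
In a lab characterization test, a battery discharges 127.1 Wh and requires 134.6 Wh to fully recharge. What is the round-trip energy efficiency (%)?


eta_e = E_dis / E_chg * 100 = 127.1 / 134.6 * 100 = 94.43%

94.43%


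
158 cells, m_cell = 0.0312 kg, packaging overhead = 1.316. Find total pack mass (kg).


m_pack = n * m_cell * overhead = 158 * 0.0312 * 1.316 = 6.487 kg

6.487 kg


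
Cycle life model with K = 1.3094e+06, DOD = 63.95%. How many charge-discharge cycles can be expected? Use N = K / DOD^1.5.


DOD^1.5 = 511.4
N = K / DOD^1.5 = 1.3094e+06 / 511.4 = 2560

2560 cycles


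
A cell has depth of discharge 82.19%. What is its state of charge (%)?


SOC = 100 - DOD = 100 - 82.19 = 17.81%

17.81%


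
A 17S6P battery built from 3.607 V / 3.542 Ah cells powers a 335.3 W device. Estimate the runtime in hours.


Step 1: E_pack = Ns * V_cell * Np * C_cell = 17 * 3.607 * 6 * 3.542 = 1303.2 Wh
Step 2: t = E_pack / P = 1303.2 / 335.3 = 3.887 hr

3.887 hr


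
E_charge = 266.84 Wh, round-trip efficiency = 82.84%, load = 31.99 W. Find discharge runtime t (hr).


Step 1: E_discharge = eta/100 * E_charge = 82.84/100 * 266.84 = 221.05 Wh
Step 2: t = E_discharge / P = 221.05 / 31.99 = 6.910 hr

6.910 hr


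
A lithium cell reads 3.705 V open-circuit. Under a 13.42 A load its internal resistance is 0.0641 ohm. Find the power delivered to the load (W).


Step 1: V_terminal = OCV - I*R = 3.705 - 13.42 * 0.0641 = 2.8448 V
Step 2: P_out = V_terminal * I = 2.8448 * 13.42 = 38.18 W

38.18 W


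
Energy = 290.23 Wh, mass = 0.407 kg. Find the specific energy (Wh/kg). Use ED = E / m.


Specific energy = 290.23 Wh / 0.407 kg = 713.1 Wh/kg

713.1 Wh/kg


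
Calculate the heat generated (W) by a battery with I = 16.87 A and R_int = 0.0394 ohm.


Q = I^2 * R = 16.87^2 * 0.0394 = 11.21 W

11.21 W


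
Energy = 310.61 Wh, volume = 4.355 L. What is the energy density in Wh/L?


Volumetric ED = 310.61 Wh / 4.355 L = 71.32 Wh/L

71.32 Wh/L


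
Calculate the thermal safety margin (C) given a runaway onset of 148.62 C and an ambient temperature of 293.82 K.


Convert: T_ambient = 293.82 K = 20.67 C
margin = 148.62 - 20.67 = 127.95 C

127.95 C


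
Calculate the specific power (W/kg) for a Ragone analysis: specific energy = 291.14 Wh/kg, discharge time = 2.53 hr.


Specific power = 291.14 Wh/kg / 2.53 hr = 115.1 W/kg

115.1 W/kg


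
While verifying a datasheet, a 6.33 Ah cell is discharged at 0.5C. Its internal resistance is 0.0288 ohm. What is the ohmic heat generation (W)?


Step 1: I = C_rate * capacity = 0.5 * 6.33 = 3.165 A
Step 2: Q = I^2 * R = 3.165^2 * 0.0288 = 10.017 * 0.0288 = 0.2885 W

0.2885 W


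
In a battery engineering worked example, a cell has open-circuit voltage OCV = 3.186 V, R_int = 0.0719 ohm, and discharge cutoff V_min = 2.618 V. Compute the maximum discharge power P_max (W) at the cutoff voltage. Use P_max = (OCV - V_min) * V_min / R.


P_max = (OCV - V_min) * V_min / R = (3.186 - 2.618) * 2.618 / 0.0719 = 0.568 * 2.618 / 0.0719 = 20.68 W

20.68 W


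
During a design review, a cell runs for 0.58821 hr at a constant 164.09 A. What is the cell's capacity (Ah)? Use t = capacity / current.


C = I * t = 164.09 * 0.58821 = 96.52 Ah

96.52 Ah


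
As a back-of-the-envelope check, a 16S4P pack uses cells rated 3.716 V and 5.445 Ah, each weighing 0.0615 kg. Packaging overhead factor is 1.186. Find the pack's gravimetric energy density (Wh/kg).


Step 1: V_pack = 16 * 3.716 = 59.456 V
Step 2: C_pack = 4 * 5.445 = 21.78 Ah
Step 3: E_pack = V_pack * C_pack = 59.456 * 21.78 = 1295 Wh
Step 4: m_pack = 16 * 4 * 0.0615 * 1.186 = 4.6681 kg
Step 5: ED = E_pack / m_pack = 1295 / 4.6681 = 277.4 Wh/kg

277.4 Wh/kg


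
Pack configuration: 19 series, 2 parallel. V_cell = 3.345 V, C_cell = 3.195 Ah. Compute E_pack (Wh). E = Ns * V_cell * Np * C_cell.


E = Ns * Vcell * Np * Ccell = 19 * 3.345 * 2 * 3.195 = 406.1 Wh

406.1 Wh


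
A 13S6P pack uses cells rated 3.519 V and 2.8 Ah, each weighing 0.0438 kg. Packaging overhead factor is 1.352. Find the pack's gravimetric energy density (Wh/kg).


Step 1: V_pack = 13 * 3.519 = 45.747 V
Step 2: C_pack = 6 * 2.8 = 16.8 Ah
Step 3: E_pack = V_pack * C_pack = 45.747 * 16.8 = 768.55 Wh
Step 4: m_pack = 13 * 6 * 0.0438 * 1.352 = 4.619 kg
Step 5: ED = E_pack / m_pack = 768.55 / 4.619 = 166.4 Wh/kg

166.4 Wh/kg


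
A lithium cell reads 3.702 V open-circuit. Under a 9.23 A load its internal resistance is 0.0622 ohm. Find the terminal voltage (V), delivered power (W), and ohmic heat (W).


Step 1: V_terminal = OCV - I*R = 3.702 - 9.23 * 0.0622 = 3.1279 V
Step 2: P_out = V_terminal * I = 3.1279 * 9.23 = 28.87 W
Step 3: Q = I^2 * R = 9.23^2 * 0.0622 = 5.299 W

V=3.1279 V, P=28.87 W, Q=5.299 W


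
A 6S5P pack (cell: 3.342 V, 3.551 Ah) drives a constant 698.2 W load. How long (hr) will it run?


Step 1: E_pack = Ns * V_cell * Np * C_cell = 6 * 3.342 * 5 * 3.551 = 356.02 Wh
Step 2: t = E_pack / P = 356.02 / 698.2 = 0.5099 hr

0.5099 hr


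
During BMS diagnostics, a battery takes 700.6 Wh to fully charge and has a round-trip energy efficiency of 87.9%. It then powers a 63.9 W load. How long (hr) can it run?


Step 1: E_discharge = eta/100 * E_charge = 87.9/100 * 700.6 = 615.83 Wh
Step 2: t = E_discharge / P = 615.83 / 63.9 = 9.637 hr

9.637 hr


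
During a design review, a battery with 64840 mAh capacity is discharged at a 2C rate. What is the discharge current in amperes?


Convert: capacity = 64840 mAh = 64.84 Ah
At 2C: I = 2 * 64.84 Ah = 129.68 A

129.68 A


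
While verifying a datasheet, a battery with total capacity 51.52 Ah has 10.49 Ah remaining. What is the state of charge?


SOC = (remaining / total) * 100 = (10.49 / 51.52) * 100 = 20.36%

20.36%


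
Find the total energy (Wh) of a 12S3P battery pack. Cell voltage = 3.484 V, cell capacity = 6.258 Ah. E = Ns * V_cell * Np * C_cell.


V_pack = 12 * 3.484 = 41.808 V
C_pack = 3 * 6.258 = 18.774 Ah
E = V_pack * C_pack = 41.808 * 18.774 = 784.9 Wh

784.9 Wh


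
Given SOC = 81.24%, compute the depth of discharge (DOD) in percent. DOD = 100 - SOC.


Complement of SOC: DOD = 100% - 81.24% = 18.76%

18.76%


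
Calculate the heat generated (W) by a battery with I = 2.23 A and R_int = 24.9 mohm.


Convert: R = 24.9 mohm = 0.0249 ohm
Q = I^2 * R = 2.23^2 * 0.0249 = 0.1238 W

0.1238 W


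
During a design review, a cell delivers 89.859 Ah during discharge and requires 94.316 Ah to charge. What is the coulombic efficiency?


Coulombic efficiency = 89.859/94.316 * 100% = 95.27%

95.27%


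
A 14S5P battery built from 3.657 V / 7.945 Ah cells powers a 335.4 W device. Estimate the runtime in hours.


Step 1: E_pack = Ns * V_cell * Np * C_cell = 14 * 3.657 * 5 * 7.945 = 2033.8 Wh
Step 2: t = E_pack / P = 2033.8 / 335.4 = 6.064 hr

6.064 hr


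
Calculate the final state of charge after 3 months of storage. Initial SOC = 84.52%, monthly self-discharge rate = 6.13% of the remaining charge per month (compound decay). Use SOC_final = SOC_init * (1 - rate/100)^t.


decay = (1 - 6.13/100)^3 = 0.82714
SOC_final = 84.52 * 0.82714 = 69.91%

69.91%


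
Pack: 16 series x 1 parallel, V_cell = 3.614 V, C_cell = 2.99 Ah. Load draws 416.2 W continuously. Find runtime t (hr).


Step 1: E_pack = Ns * V_cell * Np * C_cell = 16 * 3.614 * 1 * 2.99 = 172.89 Wh
Step 2: t = E_pack / P = 172.89 / 416.2 = 0.4154 hr

0.4154 hr


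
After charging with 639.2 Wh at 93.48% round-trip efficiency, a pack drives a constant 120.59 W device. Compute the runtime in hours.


Step 1: E_discharge = eta/100 * E_charge = 93.48/100 * 639.2 = 597.52 Wh
Step 2: t = E_discharge / P = 597.52 / 120.59 = 4.955 hr

4.955 hr


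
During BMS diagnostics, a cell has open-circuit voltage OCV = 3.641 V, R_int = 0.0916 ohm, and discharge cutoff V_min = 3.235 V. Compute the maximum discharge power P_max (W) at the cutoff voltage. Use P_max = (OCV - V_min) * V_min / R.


dV = OCV - V_min = 0.406 V (so I_max = dV / R)
P_max = dV * V_min / R = 0.406 * 3.235 / 0.0916 = 14.34 W

14.34 W


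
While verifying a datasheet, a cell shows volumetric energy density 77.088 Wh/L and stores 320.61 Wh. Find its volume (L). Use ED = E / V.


V = E / ED = 320.61 / 77.088 = 4.159 L

4.159 L


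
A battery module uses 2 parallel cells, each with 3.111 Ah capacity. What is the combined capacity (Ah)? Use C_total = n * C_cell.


Parallel capacities add: 2 * 3.111 Ah = 6.222 Ah

6.222 Ah


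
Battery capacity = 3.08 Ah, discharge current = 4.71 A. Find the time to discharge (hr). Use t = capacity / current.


Runtime = 3.08 Ah / 4.71 A = 0.6539 hr

0.6539 hr


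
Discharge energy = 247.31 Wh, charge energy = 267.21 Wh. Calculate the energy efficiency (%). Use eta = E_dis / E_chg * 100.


eta_e = E_dis / E_chg * 100 = 247.31 / 267.21 * 100 = 92.55%

92.55%


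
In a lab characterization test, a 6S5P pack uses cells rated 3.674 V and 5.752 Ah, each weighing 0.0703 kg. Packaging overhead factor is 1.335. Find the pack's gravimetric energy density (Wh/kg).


Step 1: V_pack = 6 * 3.674 = 22.044 V
Step 2: C_pack = 5 * 5.752 = 28.76 Ah
Step 3: E_pack = V_pack * C_pack = 22.044 * 28.76 = 633.99 Wh
Step 4: m_pack = 6 * 5 * 0.0703 * 1.335 = 2.8155 kg
Step 5: ED = E_pack / m_pack = 633.99 / 2.8155 = 225.2 Wh/kg

225.2 Wh/kg


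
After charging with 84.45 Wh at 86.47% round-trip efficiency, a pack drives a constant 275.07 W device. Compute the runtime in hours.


Step 1: E_discharge = eta/100 * E_charge = 86.47/100 * 84.45 = 73.024 Wh
Step 2: t = E_discharge / P = 73.024 / 275.07 = 0.2655 hr

0.2655 hr


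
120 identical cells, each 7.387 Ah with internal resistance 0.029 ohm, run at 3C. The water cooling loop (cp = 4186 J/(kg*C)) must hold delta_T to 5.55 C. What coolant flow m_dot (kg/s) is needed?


Step 1: I = 3 * 7.387 = 22.161 A
Step 2: Q_cell = I^2 * R = 22.161^2 * 0.029 = 14.242 W
Step 3: Q_total = 120 * 14.242 = 1709 W
Step 4: m_dot = Q_total / (cp * dT) = 1709 / (4186 * 5.55) = 0.07356 kg/s

0.07356 kg/s


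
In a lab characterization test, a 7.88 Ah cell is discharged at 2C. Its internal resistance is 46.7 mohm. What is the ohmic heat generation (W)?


Convert: R = 46.7 mohm = 0.0467 ohm
Step 1: I = C_rate * capacity = 2 * 7.88 = 15.76 A
Step 2: Q = I^2 * R = 15.76^2 * 0.0467 = 248.38 * 0.0467 = 11.60 W

11.60 W


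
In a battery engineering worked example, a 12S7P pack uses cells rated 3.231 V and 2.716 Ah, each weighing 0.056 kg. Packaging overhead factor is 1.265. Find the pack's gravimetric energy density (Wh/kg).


Step 1: V_pack = 12 * 3.231 = 38.772 V
Step 2: C_pack = 7 * 2.716 = 19.012 Ah
Step 3: E_pack = V_pack * C_pack = 38.772 * 19.012 = 737.13 Wh
Step 4: m_pack = 12 * 7 * 0.056 * 1.265 = 5.9506 kg
Step 5: ED = E_pack / m_pack = 737.13 / 5.9506 = 123.9 Wh/kg

123.9 Wh/kg


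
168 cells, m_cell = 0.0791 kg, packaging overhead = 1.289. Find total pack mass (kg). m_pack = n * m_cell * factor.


m_pack = n * m_cell * overhead = 168 * 0.0791 * 1.289 = 17.13 kg

17.13 kg


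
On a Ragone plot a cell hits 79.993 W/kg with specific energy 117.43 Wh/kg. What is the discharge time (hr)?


t = E / P = 117.43 / 79.993 = 1.468 hr

1.468 hr


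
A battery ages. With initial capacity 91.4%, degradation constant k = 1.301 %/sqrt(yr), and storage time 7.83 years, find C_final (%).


sqrt(t) = sqrt(7.83) = 2.7982
C_final = 91.4 - 1.301 * 2.7982 = 87.76%

87.76%


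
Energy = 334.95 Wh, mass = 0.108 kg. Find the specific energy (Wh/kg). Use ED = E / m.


Specific energy = 334.95 Wh / 0.108 kg = 3101 Wh/kg

3101 Wh/kg


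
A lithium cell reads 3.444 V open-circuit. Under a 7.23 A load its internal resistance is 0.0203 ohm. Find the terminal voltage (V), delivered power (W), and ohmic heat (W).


Step 1: V_terminal = OCV - I*R = 3.444 - 7.23 * 0.0203 = 3.2972 V
Step 2: P_out = V_terminal * I = 3.2972 * 7.23 = 23.84 W
Step 3: Q = I^2 * R = 7.23^2 * 0.0203 = 1.061 W

V=3.2972 V, P=23.84 W, Q=1.061 W


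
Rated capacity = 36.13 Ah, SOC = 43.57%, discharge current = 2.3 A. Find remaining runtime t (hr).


Step 1: remaining = SOC/100 * C_total = 43.57/100 * 36.13 = 15.742 Ah
Step 2: t = remaining / I = 15.742 / 2.3 = 6.844 hr

6.844 hr


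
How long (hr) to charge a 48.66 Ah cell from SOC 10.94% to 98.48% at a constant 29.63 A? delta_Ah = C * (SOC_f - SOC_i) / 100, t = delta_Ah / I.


delta_Ah = 48.66 * (98.48 - 10.94) / 100 = 42.597 Ah
t = delta_Ah / I = 42.597 / 29.63 = 1.438 hr

1.438 hr


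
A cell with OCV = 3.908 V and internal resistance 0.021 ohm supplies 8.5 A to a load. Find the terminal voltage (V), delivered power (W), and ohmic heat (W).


Step 1: V_terminal = OCV - I*R = 3.908 - 8.5 * 0.021 = 3.7295 V
Step 2: P_out = V_terminal * I = 3.7295 * 8.5 = 31.70 W
Step 3: Q = I^2 * R = 8.5^2 * 0.021 = 1.517 W

V=3.7295 V, P=31.70 W, Q=1.517 W


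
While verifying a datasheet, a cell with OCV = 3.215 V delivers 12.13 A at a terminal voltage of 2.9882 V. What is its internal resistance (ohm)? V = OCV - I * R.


R = (OCV - V) / I = (3.215 - 2.9882) / 12.13 = 0.01870 ohm

0.01870 ohm


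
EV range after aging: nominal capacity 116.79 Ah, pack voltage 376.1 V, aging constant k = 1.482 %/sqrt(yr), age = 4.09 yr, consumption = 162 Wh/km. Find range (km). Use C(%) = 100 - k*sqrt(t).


Step 1: capacity retention = 100 - 1.482 * sqrt(4.09) = 100 - 1.482 * 2.0224 = 97.003%
Step 2: C_now = 116.79 * 97.003/100 = 113.29 Ah
Step 3: E_pack = V * C_now = 376.1 * 113.29 = 42608 Wh
Step 4: range = E_pack / consumption = 42608 / 162 = 263.0 km

263.0 km


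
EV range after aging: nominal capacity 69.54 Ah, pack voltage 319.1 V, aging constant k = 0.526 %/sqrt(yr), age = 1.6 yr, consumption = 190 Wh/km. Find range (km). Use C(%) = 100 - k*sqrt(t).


Step 1: capacity retention = 100 - 0.526 * sqrt(1.6) = 100 - 0.526 * 1.2649 = 99.335%
Step 2: C_now = 69.54 * 99.335/100 = 69.078 Ah
Step 3: E_pack = V * C_now = 319.1 * 69.078 = 22043 Wh
Step 4: range = E_pack / consumption = 22043 / 190 = 116.0 km

116.0 km


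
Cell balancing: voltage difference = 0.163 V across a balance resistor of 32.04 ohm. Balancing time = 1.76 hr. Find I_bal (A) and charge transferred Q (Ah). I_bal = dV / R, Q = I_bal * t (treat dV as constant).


First, Ohm's law: I_bal = 0.163 V / 32.04 ohm = 0.0050874 A
Then Q = I * t = 0.0050874 A * 1.76 hr = 0.008954 Ah

I=0.0050874 A, Q=0.008954 Ah


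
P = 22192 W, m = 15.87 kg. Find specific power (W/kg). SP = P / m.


SP = P / m = 22192 / 15.87 = 1398 W/kg

1398 W/kg


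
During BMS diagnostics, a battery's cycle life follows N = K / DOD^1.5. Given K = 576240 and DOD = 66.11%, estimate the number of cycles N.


Step 1: DOD^1.5 = 66.11^1.5 = 537.53
Step 2: N = 576240 / 537.53 = 1072 cycles

1072 cycles


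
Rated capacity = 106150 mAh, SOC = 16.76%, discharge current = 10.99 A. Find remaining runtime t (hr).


Convert: C_total = 106150 mAh = 106.15 Ah
Step 1: remaining = SOC/100 * C_total = 16.76/100 * 106.15 = 17.791 Ah
Step 2: t = remaining / I = 17.791 / 10.99 = 1.619 hr

1.619 hr


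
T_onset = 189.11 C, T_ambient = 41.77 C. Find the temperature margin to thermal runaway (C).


margin = T_onset - T_ambient = 189.11 - 41.77 = 147.34 C

147.34 C


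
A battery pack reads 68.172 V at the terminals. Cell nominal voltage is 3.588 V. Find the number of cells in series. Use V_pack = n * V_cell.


Rearranging: n = V_pack / V_cell = 68.172 / 3.588 = 19 cells

19


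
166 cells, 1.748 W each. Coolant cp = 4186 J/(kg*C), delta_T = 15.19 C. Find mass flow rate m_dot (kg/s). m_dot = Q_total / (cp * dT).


Q_total = 166 * 1.748 = 290.17 W
m_dot = Q_total / (cp * dT) = 290.17 / (4186 * 15.19) = 0.004563 kg/s

0.004563 kg/s


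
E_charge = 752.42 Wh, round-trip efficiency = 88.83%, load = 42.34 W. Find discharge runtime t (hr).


Step 1: E_discharge = eta/100 * E_charge = 88.83/100 * 752.42 = 668.37 Wh
Step 2: t = E_discharge / P = 668.37 / 42.34 = 15.79 hr

15.79 hr


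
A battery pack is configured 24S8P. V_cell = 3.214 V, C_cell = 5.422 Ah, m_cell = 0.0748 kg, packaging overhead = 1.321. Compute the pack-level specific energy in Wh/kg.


Step 1: V_pack = 24 * 3.214 = 77.136 V
Step 2: C_pack = 8 * 5.422 = 43.376 Ah
Step 3: E_pack = V_pack * C_pack = 77.136 * 43.376 = 3345.9 Wh
Step 4: m_pack = 24 * 8 * 0.0748 * 1.321 = 18.972 kg
Step 5: ED = E_pack / m_pack = 3345.9 / 18.972 = 176.4 Wh/kg

176.4 Wh/kg


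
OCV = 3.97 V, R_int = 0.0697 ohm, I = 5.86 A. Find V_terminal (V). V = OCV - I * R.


IR drop = 5.86 * 0.0697 = 0.40844 V
V = 3.97 - 0.40844 = 3.562 V

3.562 V


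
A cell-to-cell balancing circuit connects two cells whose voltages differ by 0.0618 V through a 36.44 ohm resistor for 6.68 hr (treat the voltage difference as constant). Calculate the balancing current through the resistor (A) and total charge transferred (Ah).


I_bal = dV / R = 0.0618 / 36.44 = 0.0016959 A
Q = I_bal * t = 0.0016959 * 6.68 = 0.01133 Ah

I=0.0016959 A, Q=0.01133 Ah


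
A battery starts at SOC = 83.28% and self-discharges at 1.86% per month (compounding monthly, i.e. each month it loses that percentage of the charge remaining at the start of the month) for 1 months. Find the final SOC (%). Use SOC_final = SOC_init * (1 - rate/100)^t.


decay = (1 - 1.86/100)^1 = 0.9814
SOC_final = 83.28 * 0.9814 = 81.73%

81.73%


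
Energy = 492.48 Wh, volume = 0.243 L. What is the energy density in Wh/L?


Volumetric ED = 492.48 Wh / 0.243 L = 2027 Wh/L

2027 Wh/L


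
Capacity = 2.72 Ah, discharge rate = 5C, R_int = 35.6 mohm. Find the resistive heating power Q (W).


Convert: R = 35.6 mohm = 0.0356 ohm
Step 1: I = C_rate * capacity = 5 * 2.72 = 13.6 A
Step 2: Q = I^2 * R = 13.6^2 * 0.0356 = 184.96 * 0.0356 = 6.585 W

6.585 W


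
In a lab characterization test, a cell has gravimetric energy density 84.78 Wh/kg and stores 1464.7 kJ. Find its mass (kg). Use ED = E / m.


Convert: E = 1464.7 kJ = 406.86 Wh
m = E / ED = 406.86 / 84.78 = 4.799 kg

4.799 kg


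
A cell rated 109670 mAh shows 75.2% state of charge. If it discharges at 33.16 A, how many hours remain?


Convert: C_total = 109670 mAh = 109.67 Ah
Step 1: remaining = SOC/100 * C_total = 75.2/100 * 109.67 = 82.472 Ah
Step 2: t = remaining / I = 82.472 / 33.16 = 2.487 hr

2.487 hr


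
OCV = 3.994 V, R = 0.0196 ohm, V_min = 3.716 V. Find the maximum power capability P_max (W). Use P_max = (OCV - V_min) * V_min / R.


dV = OCV - V_min = 0.278 V (so I_max = dV / R)
P_max = dV * V_min / R = 0.278 * 3.716 / 0.0196 = 52.71 W

52.71 W


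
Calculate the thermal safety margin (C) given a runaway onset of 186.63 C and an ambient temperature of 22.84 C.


Safety margin = 186.63 C - 22.84 C = 163.79 C

163.79 C


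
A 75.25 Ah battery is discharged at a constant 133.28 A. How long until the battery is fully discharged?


t = capacity / current = 75.25 / 133.28 = 0.5646 hr

0.5646 hr


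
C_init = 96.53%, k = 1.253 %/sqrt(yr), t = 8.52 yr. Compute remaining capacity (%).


sqrt(t) = sqrt(8.52) = 2.9189
C_final = 96.53 - 1.253 * 2.9189 = 92.87%

92.87%


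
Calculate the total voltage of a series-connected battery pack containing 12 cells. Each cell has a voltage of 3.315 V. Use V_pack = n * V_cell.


With 12 cells in series at 3.315 V each, V_pack = 39.78 V

39.78 V


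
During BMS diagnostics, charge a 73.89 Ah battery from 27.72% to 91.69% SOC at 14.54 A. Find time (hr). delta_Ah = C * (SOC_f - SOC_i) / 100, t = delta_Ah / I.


Step 1: dSOC = 91.69% - 27.72% = 63.97%
Step 2: delta_Ah = 73.89 * 63.97 / 100 = 47.267 Ah
Step 3: t = 47.267 / 14.54 = 3.251 hr

3.251 hr


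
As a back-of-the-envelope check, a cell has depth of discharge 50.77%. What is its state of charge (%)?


SOC = 100 - DOD = 100 - 50.77 = 49.23%

49.23%


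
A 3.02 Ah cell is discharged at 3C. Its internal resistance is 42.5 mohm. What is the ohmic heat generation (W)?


Convert: R = 42.5 mohm = 0.0425 ohm
Step 1: I = C_rate * capacity = 3 * 3.02 = 9.06 A
Step 2: Q = I^2 * R = 9.06^2 * 0.0425 = 82.084 * 0.0425 = 3.489 W

3.489 W


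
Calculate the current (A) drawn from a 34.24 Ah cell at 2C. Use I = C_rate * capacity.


I = C_rate * capacity = 2 * 34.24 = 68.48 A

68.48 A


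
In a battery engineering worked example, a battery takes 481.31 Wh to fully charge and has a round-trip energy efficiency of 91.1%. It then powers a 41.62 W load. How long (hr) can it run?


Step 1: E_discharge = eta/100 * E_charge = 91.1/100 * 481.31 = 438.47 Wh
Step 2: t = E_discharge / P = 438.47 / 41.62 = 10.54 hr

10.54 hr


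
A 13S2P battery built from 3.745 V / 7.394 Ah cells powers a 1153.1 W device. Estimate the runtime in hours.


Step 1: E_pack = Ns * V_cell * Np * C_cell = 13 * 3.745 * 2 * 7.394 = 719.95 Wh
Step 2: t = E_pack / P = 719.95 / 1153.1 = 0.6244 hr

0.6244 hr


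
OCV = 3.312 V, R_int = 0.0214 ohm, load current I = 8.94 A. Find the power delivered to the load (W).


Step 1: V_terminal = OCV - I*R = 3.312 - 8.94 * 0.0214 = 3.1207 V
Step 2: P_out = V_terminal * I = 3.1207 * 8.94 = 27.90 W

27.90 W


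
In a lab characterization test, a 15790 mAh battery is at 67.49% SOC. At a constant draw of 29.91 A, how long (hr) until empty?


Convert: C_total = 15790 mAh = 15.79 Ah
Step 1: remaining = SOC/100 * C_total = 67.49/100 * 15.79 = 10.657 Ah
Step 2: t = remaining / I = 10.657 / 29.91 = 0.3563 hr

0.3563 hr


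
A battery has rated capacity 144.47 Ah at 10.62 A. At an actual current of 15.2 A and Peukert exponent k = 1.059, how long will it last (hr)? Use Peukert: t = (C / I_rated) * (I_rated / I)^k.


Step 1: t_rated = C / I_rated = 144.47 / 10.62 = 13.604 hr
Step 2: ratio = 10.62 / 15.2 = 0.69868
Step 3: ratio^k = 0.69868^1.059 = 0.68405
Step 4: t = t_rated * ratio^k = 13.604 * 0.68405 = 9.306 hr

9.306 hr


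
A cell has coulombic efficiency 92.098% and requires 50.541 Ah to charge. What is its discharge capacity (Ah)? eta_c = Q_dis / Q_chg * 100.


Q_dis = eta/100 * Q_chg = 92.098/100 * 50.541 = 46.55 Ah

46.55 Ah


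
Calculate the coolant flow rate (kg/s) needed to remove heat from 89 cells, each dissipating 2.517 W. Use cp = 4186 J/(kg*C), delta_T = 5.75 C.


Step 1: Total heat Q = 89 * 2.517 W = 224.01 W
Step 2: denom = cp * dT = 4186 * 5.75 = 24070
Step 3: m_dot = 224.01 / 24070 = 0.009307 kg/s

0.009307 kg/s


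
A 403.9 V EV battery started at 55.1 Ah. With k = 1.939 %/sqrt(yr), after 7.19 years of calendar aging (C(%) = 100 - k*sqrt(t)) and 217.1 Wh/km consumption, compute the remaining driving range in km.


Step 1: capacity retention = 100 - 1.939 * sqrt(7.19) = 100 - 1.939 * 2.6814 = 94.801%
Step 2: C_now = 55.1 * 94.801/100 = 52.235 Ah
Step 3: E_pack = V * C_now = 403.9 * 52.235 = 21098 Wh
Step 4: range = E_pack / consumption = 21098 / 217.1 = 97.18 km

97.18 km


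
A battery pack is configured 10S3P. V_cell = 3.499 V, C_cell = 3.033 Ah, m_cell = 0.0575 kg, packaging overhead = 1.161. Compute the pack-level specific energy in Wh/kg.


Step 1: V_pack = 10 * 3.499 = 34.99 V
Step 2: C_pack = 3 * 3.033 = 9.099 Ah
Step 3: E_pack = V_pack * C_pack = 34.99 * 9.099 = 318.37 Wh
Step 4: m_pack = 10 * 3 * 0.0575 * 1.161 = 2.0027 kg
Step 5: ED = E_pack / m_pack = 318.37 / 2.0027 = 159.0 Wh/kg

159.0 Wh/kg


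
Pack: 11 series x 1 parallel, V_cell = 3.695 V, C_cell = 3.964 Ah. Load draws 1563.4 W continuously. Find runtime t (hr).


Step 1: E_pack = Ns * V_cell * Np * C_cell = 11 * 3.695 * 1 * 3.964 = 161.12 Wh
Step 2: t = E_pack / P = 161.12 / 1563.4 = 0.1031 hr

0.1031 hr


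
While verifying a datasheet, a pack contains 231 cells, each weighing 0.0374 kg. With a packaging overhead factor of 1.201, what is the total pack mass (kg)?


Cell mass sum = 231 * 0.0374 = 8.6394 kg
With overhead 1.201: m_pack = 8.6394 * 1.201 = 10.38 kg

10.38 kg


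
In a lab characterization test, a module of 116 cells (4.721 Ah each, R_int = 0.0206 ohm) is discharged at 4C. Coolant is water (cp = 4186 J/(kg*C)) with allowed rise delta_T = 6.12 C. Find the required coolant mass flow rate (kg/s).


Step 1: I = 4 * 4.721 = 18.884 A
Step 2: Q_cell = I^2 * R = 18.884^2 * 0.0206 = 7.3461 W
Step 3: Q_total = 116 * 7.3461 = 852.15 W
Step 4: m_dot = Q_total / (cp * dT) = 852.15 / (4186 * 6.12) = 0.03326 kg/s

0.03326 kg/s


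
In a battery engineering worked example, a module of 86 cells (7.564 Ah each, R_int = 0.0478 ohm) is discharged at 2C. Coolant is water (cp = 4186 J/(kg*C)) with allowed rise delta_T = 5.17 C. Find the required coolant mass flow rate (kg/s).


Step 1: I = 2 * 7.564 = 15.128 A
Step 2: Q_cell = I^2 * R = 15.128^2 * 0.0478 = 10.939 W
Step 3: Q_total = 86 * 10.939 = 940.75 W
Step 4: m_dot = Q_total / (cp * dT) = 940.75 / (4186 * 5.17) = 0.04347 kg/s

0.04347 kg/s


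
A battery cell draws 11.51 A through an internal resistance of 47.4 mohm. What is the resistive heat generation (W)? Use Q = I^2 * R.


Convert: R = 47.4 mohm = 0.0474 ohm
Q = I^2 * R = 11.51^2 * 0.0474 = 6.280 W

6.280 W


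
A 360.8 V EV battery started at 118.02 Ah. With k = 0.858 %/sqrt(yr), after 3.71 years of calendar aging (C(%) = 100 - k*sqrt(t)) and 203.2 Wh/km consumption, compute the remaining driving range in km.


Step 1: capacity retention = 100 - 0.858 * sqrt(3.71) = 100 - 0.858 * 1.9261 = 98.347%
Step 2: C_now = 118.02 * 98.347/100 = 116.07 Ah
Step 3: E_pack = V * C_now = 360.8 * 116.07 = 41878 Wh
Step 4: range = E_pack / consumption = 41878 / 203.2 = 206.1 km

206.1 km


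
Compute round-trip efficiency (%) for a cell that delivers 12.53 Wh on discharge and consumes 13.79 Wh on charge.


eta_e = E_dis / E_chg * 100 = 12.53 / 13.79 * 100 = 90.86%

90.86%


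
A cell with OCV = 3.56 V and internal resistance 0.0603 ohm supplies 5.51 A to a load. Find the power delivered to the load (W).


Step 1: V_terminal = OCV - I*R = 3.56 - 5.51 * 0.0603 = 3.2277 V
Step 2: P_out = V_terminal * I = 3.2277 * 5.51 = 17.78 W

17.78 W


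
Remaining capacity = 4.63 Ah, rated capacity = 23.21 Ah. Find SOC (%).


SOC% = 4.63 / 23.21 * 100 = 19.95%

19.95%


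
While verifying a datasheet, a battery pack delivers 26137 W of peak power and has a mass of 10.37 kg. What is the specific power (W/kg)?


SP = P / m = 26137 / 10.37 = 2520 W/kg

2520 W/kg


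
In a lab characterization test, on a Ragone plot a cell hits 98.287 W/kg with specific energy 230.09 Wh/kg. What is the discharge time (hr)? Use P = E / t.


t = E / P = 230.09 / 98.287 = 2.341 hr

2.341 hr


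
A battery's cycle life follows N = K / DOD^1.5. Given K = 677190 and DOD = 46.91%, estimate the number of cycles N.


DOD^1.5 = 321.29
N = K / DOD^1.5 = 677190 / 321.29 = 2108

2108 cycles


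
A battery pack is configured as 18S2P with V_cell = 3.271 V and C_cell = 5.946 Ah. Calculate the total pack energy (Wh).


V_pack = 18 * 3.271 = 58.878 V
C_pack = 2 * 5.946 = 11.892 Ah
E = V_pack * C_pack = 58.878 * 11.892 = 700.2 Wh

700.2 Wh


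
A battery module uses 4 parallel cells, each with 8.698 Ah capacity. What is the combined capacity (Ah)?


Parallel capacities add: 4 * 8.698 Ah = 34.792 Ah

34.792 Ah


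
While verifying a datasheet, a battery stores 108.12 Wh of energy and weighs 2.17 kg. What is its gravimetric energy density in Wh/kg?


ED = E / m = 108.12 / 2.17 = 49.82 Wh/kg

49.82 Wh/kg


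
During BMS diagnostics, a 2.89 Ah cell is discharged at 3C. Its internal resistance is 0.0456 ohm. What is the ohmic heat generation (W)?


Step 1: I = C_rate * capacity = 3 * 2.89 = 8.67 A
Step 2: Q = I^2 * R = 8.67^2 * 0.0456 = 75.169 * 0.0456 = 3.428 W

3.428 W


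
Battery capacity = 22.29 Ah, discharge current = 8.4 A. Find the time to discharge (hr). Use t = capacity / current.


t = capacity / current = 22.29 / 8.4 = 2.654 hr

2.654 hr


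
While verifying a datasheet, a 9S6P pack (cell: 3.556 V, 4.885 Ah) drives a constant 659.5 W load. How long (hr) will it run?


Step 1: E_pack = Ns * V_cell * Np * C_cell = 9 * 3.556 * 6 * 4.885 = 938.04 Wh
Step 2: t = E_pack / P = 938.04 / 659.5 = 1.422 hr

1.422 hr


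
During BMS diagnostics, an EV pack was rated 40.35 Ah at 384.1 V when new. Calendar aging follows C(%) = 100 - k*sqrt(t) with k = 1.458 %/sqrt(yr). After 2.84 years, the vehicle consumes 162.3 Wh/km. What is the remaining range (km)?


Step 1: capacity retention = 100 - 1.458 * sqrt(2.84) = 100 - 1.458 * 1.6852 = 97.543%
Step 2: C_now = 40.35 * 97.543/100 = 39.359 Ah
Step 3: E_pack = V * C_now = 384.1 * 39.359 = 15118 Wh
Step 4: range = E_pack / consumption = 15118 / 162.3 = 93.15 km

93.15 km


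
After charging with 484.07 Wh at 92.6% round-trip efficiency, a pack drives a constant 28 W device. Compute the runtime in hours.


Step 1: E_discharge = eta/100 * E_charge = 92.6/100 * 484.07 = 448.25 Wh
Step 2: t = E_discharge / P = 448.25 / 28 = 16.01 hr

16.01 hr


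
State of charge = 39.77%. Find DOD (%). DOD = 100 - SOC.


DOD = 100 - SOC = 100 - 39.77 = 60.23%

60.23%


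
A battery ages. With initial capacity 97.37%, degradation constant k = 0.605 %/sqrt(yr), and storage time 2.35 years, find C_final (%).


sqrt(t) = sqrt(2.35) = 1.533
C_final = 97.37 - 0.605 * 1.533 = 96.44%

96.44%


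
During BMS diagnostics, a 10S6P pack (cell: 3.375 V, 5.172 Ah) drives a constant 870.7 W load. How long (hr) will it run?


Step 1: E_pack = Ns * V_cell * Np * C_cell = 10 * 3.375 * 6 * 5.172 = 1047.3 Wh
Step 2: t = E_pack / P = 1047.3 / 870.7 = 1.203 hr

1.203 hr


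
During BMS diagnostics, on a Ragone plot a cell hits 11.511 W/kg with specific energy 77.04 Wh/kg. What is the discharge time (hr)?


t = E / P = 77.04 / 11.511 = 6.693 hr

6.693 hr


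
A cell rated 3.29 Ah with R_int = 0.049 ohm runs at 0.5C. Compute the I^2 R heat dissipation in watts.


Step 1: I = C_rate * capacity = 0.5 * 3.29 = 1.645 A
Step 2: Q = I^2 * R = 1.645^2 * 0.049 = 2.706 * 0.049 = 0.1326 W

0.1326 W


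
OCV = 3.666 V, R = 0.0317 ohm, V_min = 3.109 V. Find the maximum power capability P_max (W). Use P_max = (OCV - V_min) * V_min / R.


P_max = (OCV - V_min) * V_min / R = (3.666 - 3.109) * 3.109 / 0.0317 = 0.557 * 3.109 / 0.0317 = 54.63 W

54.63 W


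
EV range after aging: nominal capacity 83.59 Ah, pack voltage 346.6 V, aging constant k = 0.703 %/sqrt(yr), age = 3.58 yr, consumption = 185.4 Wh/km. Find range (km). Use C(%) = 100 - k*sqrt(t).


Step 1: capacity retention = 100 - 0.703 * sqrt(3.58) = 100 - 0.703 * 1.8921 = 98.67%
Step 2: C_now = 83.59 * 98.67/100 = 82.478 Ah
Step 3: E_pack = V * C_now = 346.6 * 82.478 = 28587 Wh
Step 4: range = E_pack / consumption = 28587 / 185.4 = 154.2 km

154.2 km


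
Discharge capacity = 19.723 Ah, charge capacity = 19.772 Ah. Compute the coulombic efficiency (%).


eta_c = Q_dis / Q_chg * 100 = 19.723 / 19.772 * 100 = 99.75%

99.75%


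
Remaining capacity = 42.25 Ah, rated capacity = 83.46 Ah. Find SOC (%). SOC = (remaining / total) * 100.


SOC = (remaining / total) * 100 = (42.25 / 83.46) * 100 = 50.62%

50.62%


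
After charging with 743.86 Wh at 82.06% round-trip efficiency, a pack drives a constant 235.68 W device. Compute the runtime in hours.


Step 1: E_discharge = eta/100 * E_charge = 82.06/100 * 743.86 = 610.41 Wh
Step 2: t = E_discharge / P = 610.41 / 235.68 = 2.590 hr

2.590 hr


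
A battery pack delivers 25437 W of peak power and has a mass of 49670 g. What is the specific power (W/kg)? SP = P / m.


Convert: m = 49670 g = 49.67 kg
SP = P / m = 25437 / 49.67 = 512.1 W/kg

512.1 W/kg


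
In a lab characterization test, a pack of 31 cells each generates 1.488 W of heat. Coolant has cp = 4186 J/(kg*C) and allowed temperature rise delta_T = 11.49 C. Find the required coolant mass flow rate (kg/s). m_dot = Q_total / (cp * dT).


Q_total = 31 * 1.488 = 46.128 W
m_dot = Q_total / (cp * dT) = 46.128 / (4186 * 11.49) = 9.591e-04 kg/s

9.591e-04 kg/s


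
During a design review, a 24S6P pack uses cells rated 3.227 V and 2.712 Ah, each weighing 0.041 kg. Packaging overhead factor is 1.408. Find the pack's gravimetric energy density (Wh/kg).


Step 1: V_pack = 24 * 3.227 = 77.448 V
Step 2: C_pack = 6 * 2.712 = 16.272 Ah
Step 3: E_pack = V_pack * C_pack = 77.448 * 16.272 = 1260.2 Wh
Step 4: m_pack = 24 * 6 * 0.041 * 1.408 = 8.3128 kg
Step 5: ED = E_pack / m_pack = 1260.2 / 8.3128 = 151.6 Wh/kg

151.6 Wh/kg


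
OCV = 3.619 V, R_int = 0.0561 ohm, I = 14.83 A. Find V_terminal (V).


IR drop = 14.83 * 0.0561 = 0.83196 V
V = 3.619 - 0.83196 = 2.787 V

2.787 V


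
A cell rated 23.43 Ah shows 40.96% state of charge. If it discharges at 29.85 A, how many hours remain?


Step 1: remaining = SOC/100 * C_total = 40.96/100 * 23.43 = 9.5969 Ah
Step 2: t = remaining / I = 9.5969 / 29.85 = 0.3215 hr

0.3215 hr


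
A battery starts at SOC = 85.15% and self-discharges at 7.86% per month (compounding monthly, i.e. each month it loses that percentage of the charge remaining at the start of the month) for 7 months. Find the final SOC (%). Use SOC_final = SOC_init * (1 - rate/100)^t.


Monthly retention factor = 1 - 7.86/100 = 0.9214
Over 7 months: factor^7 = 0.56382
SOC_final = 85.15 * 0.56382 = 48.01%

48.01%


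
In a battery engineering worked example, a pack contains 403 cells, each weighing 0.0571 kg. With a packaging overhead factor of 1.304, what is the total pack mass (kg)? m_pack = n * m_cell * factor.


m_pack = n * m_cell * overhead = 403 * 0.0571 * 1.304 = 30.01 kg

30.01 kg


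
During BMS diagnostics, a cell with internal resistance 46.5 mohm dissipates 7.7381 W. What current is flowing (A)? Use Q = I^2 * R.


Convert: R = 46.5 mohm = 0.0465 ohm
I = sqrt(Q / R) = sqrt(7.7381 / 0.0465) = sqrt(166.41) = 12.90 A

12.90 A


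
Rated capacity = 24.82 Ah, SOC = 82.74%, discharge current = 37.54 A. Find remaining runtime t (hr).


Step 1: remaining = SOC/100 * C_total = 82.74/100 * 24.82 = 20.536 Ah
Step 2: t = remaining / I = 20.536 / 37.54 = 0.5470 hr

0.5470 hr


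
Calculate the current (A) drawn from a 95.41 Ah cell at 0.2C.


At 0.2C: I = 0.2 * 95.41 Ah = 19.082 A

19.082 A


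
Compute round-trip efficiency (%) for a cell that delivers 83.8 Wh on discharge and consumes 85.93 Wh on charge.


Round-trip efficiency = 83.8/85.93 * 100% = 97.52%

97.52%


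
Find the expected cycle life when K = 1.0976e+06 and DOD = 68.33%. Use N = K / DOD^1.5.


DOD^1.5 = 564.83
N = K / DOD^1.5 = 1.0976e+06 / 564.83 = 1943

1943 cycles


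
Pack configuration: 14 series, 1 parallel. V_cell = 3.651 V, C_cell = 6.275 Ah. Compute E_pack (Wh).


V_pack = 14 * 3.651 = 51.114 V
C_pack = 1 * 6.275 = 6.275 Ah
E = V_pack * C_pack = 51.114 * 6.275 = 320.7 Wh

320.7 Wh


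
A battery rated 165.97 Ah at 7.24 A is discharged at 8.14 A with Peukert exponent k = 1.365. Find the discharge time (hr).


t_rated = C / I_rated = 165.97 / 7.24 = 22.924 hr
(I_rated/I)^k = (0.88943)^1.365 = 0.85219
t = t_rated * (I_rated/I)^k = 22.924 * 0.85219 = 19.54 hr

19.54 hr


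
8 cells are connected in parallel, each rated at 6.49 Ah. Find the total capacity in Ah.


C_total = 8 * 6.49 = 51.92 Ah

51.92 Ah


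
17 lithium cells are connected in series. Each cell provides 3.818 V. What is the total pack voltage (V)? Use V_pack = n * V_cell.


Series voltages add: 17 * 3.818 V = 64.906 V

64.906 V


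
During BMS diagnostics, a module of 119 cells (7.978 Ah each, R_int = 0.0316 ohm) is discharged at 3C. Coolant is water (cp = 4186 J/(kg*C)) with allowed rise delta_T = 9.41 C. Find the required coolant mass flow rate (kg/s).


Step 1: I = 3 * 7.978 = 23.934 A
Step 2: Q_cell = I^2 * R = 23.934^2 * 0.0316 = 18.102 W
Step 3: Q_total = 119 * 18.102 = 2154.1 W
Step 4: m_dot = Q_total / (cp * dT) = 2154.1 / (4186 * 9.41) = 0.05469 kg/s

0.05469 kg/s


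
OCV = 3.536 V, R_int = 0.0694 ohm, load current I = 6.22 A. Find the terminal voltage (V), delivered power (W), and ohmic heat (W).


Step 1: V_terminal = OCV - I*R = 3.536 - 6.22 * 0.0694 = 3.1043 V
Step 2: P_out = V_terminal * I = 3.1043 * 6.22 = 19.31 W
Step 3: Q = I^2 * R = 6.22^2 * 0.0694 = 2.685 W

V=3.1043 V, P=19.31 W, Q=2.685 W


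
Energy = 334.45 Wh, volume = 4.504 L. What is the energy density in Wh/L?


ED = E / V = 334.45 / 4.504 = 74.26 Wh/L

74.26 Wh/L
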